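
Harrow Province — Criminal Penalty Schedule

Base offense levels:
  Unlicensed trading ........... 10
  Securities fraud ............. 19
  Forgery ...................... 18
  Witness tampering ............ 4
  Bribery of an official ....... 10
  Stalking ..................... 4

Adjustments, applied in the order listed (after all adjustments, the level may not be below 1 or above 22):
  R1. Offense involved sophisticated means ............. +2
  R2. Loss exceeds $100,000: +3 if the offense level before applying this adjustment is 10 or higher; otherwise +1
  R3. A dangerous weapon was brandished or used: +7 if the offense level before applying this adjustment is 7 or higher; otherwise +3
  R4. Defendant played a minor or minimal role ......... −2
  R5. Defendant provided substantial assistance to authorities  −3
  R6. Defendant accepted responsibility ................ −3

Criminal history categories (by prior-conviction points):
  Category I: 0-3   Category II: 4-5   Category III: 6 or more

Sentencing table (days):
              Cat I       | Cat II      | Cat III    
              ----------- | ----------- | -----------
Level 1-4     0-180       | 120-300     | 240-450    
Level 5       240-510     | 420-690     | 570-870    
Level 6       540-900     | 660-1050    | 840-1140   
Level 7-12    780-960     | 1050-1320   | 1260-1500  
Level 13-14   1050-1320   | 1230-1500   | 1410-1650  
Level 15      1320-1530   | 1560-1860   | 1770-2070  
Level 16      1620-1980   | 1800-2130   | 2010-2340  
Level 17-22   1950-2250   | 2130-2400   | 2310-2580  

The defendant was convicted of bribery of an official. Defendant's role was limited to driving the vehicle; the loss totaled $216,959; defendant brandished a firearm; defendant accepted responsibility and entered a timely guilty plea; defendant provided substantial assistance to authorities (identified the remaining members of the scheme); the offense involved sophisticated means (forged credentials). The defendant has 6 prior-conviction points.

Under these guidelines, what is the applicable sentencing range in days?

1410-1650 days

Base offense level for bribery of an official: 10.
R1 applies: 10 + 2 = 12.
R2 applies (level before this adjustment is 12 ≥ 10, so +3): 12 + 3 = 15.
R3 applies (level before this adjustment is 15 ≥ 7, so +7): 15 + 7 = 22.
R4 applies: 22 − 2 = 20.
R5 applies: 20 − 3 = 17.
R6 applies: 17 − 3 = 14.
Final offense level: 14.
Criminal history: 6 prior points → Category III (6+).
Level 14 falls in the 13-14 band.
Grid: Level 13-14 × Category III = 1410-1650 days.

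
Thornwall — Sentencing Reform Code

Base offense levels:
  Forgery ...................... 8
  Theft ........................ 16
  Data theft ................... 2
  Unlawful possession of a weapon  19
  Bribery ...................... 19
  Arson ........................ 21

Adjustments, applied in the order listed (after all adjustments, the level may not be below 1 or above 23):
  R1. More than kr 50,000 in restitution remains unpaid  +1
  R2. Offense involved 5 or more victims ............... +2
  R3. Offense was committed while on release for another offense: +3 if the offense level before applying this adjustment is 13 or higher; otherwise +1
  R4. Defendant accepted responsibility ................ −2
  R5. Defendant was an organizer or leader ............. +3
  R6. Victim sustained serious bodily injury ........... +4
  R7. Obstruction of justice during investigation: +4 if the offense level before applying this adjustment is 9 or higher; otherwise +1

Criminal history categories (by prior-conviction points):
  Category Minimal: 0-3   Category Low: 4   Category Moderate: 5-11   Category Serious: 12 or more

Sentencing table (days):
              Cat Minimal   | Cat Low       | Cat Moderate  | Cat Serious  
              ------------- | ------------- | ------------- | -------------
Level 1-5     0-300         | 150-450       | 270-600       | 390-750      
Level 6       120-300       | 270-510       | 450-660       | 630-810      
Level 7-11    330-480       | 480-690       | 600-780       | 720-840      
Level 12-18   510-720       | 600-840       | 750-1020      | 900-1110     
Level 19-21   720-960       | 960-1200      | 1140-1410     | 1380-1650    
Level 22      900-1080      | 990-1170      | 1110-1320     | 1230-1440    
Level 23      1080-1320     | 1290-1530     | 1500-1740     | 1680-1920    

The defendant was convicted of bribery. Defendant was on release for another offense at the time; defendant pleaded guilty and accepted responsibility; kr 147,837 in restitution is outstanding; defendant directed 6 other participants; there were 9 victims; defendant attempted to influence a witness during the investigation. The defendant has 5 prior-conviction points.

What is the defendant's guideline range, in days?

1500-1740 days

Base offense level for bribery: 19.
R1 applies: 19 + 1 = 20.
R2 applies: 20 + 2 = 22.
R3 applies (level before this adjustment is 22 ≥ 13, so +3): 22 + 3 = 25.
R4 applies: 25 − 2 = 23.
R5 applies: 23 + 3 = 26.
R6 does not apply.
R7 applies (level before this adjustment is 26 ≥ 9, so +4): 26 + 4 = 30.
Level 30 exceeds the maximum of 23; capped at 23.
Final offense level: 23.
Criminal history: 5 prior points → Category Moderate (5-11).
Level 23 falls in the 23 band.
Grid: Level 23 × Category Moderate = 1500-1740 days.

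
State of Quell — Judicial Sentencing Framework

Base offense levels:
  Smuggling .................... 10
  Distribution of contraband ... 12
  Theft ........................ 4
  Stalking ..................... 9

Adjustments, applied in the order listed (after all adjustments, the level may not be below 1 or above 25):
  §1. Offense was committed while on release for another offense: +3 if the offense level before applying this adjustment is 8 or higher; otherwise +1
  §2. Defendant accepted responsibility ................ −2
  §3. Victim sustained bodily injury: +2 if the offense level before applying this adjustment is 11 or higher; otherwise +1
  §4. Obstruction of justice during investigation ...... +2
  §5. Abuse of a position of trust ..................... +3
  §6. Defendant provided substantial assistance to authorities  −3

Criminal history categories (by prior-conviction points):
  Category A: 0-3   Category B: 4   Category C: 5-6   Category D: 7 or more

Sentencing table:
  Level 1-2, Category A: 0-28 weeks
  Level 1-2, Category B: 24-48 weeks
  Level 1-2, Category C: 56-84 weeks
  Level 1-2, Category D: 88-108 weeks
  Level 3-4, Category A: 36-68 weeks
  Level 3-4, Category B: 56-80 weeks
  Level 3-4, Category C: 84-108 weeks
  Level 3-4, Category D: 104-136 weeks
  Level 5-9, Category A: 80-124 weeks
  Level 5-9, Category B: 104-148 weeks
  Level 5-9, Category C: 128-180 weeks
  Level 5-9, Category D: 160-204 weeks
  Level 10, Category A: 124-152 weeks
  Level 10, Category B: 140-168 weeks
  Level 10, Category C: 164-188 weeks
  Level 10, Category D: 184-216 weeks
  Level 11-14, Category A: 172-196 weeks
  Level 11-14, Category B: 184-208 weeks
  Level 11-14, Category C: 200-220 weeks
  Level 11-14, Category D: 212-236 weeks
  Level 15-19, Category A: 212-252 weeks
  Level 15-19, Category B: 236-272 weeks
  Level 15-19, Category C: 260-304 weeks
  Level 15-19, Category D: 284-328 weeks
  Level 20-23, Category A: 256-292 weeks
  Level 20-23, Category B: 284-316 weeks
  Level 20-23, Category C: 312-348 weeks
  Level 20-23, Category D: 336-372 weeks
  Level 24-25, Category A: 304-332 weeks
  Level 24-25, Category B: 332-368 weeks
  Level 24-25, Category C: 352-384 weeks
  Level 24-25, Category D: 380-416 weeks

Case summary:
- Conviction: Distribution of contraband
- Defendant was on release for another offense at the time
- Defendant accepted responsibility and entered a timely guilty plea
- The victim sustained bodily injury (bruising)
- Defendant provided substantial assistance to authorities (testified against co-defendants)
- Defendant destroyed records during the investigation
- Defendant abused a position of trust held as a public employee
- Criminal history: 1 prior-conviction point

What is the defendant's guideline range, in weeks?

212-252 weeks

Base offense level for distribution of contraband: 12.
§1 applies (level before this adjustment is 12 ≥ 8, so +3): 12 + 3 = 15.
§2 applies: 15 − 2 = 13.
§3 applies (level before this adjustment is 13 ≥ 11, so +2): 13 + 2 = 15.
§4 applies: 15 + 2 = 17.
§5 applies: 17 + 3 = 20.
§6 applies: 20 − 3 = 17.
Final offense level: 17.
Criminal history: 1 prior point → Category A (0-3).
Level 17 falls in the 15-19 band.
Grid: Level 15-19 × Category A = 212-252 weeks.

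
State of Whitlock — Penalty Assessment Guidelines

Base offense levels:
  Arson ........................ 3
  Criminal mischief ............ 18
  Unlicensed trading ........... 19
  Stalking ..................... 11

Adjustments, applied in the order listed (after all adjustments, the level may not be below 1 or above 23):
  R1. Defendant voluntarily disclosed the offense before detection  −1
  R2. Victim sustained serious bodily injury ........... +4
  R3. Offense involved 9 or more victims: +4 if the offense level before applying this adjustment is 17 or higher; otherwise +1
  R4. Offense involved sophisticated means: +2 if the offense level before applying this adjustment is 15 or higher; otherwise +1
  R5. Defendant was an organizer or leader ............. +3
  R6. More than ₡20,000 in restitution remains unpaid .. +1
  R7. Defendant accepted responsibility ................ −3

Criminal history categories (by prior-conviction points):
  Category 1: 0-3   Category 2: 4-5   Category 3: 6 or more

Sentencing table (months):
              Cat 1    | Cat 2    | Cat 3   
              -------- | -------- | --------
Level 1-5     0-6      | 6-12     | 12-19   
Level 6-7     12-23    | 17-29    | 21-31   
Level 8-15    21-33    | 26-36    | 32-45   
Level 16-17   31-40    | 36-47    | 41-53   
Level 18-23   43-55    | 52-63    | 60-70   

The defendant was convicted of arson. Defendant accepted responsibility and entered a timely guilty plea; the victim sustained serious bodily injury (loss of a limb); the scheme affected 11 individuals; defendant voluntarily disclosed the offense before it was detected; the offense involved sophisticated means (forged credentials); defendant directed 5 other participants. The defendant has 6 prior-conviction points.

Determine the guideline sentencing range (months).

Base offense level for arson: 3.
R1 applies: 3 − 1 = 2.
R2 applies: 2 + 4 = 6.
R3 applies (level before this adjustment is 6 < 17, so +1): 6 + 1 = 7.
R4 applies (level before this adjustment is 7 < 15, so +1): 7 + 1 = 8.
R5 applies: 8 + 3 = 11.
R7 applies: 11 − 3 = 8.
Final offense level: 8.
Criminal history: 6 prior points → Category 3 (6+).
Level 8 falls in the 8-15 band.
Grid: Level 8-15 × Category 3 = 32-45 months.

32-45 months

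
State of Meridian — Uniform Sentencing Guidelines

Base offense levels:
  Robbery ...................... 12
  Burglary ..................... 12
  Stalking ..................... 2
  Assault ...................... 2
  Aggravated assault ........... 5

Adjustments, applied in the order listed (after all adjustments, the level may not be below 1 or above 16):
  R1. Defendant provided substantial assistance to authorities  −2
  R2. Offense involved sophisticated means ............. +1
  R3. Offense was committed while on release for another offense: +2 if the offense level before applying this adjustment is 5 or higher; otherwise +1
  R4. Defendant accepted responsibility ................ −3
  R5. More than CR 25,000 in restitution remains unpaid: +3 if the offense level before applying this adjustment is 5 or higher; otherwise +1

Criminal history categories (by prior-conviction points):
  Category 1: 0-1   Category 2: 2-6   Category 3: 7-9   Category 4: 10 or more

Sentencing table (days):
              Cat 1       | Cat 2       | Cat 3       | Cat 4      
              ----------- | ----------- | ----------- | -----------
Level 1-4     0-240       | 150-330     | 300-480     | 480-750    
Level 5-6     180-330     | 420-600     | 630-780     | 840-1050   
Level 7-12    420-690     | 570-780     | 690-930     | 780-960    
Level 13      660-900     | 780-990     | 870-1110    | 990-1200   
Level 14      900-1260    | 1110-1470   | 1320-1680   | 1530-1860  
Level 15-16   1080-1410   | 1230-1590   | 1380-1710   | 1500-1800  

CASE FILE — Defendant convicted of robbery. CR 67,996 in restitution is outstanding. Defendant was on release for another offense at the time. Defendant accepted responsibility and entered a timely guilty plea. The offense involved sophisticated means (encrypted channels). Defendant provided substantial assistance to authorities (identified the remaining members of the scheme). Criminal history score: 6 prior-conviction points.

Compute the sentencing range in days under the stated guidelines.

Base offense level for robbery: 12.
R1 applies: 12 − 2 = 10.
R2 applies: 10 + 1 = 11.
R3 applies (level before this adjustment is 11 ≥ 5, so +2): 11 + 2 = 13.
R4 applies: 13 − 3 = 10.
R5 applies (level before this adjustment is 10 ≥ 5, so +3): 10 + 3 = 13.
Final offense level: 13.
Criminal history: 6 prior points → Category 2 (2-6).
Level 13 falls in the 13 band.
Grid: Level 13 × Category 2 = 780-990 days.

780-990 days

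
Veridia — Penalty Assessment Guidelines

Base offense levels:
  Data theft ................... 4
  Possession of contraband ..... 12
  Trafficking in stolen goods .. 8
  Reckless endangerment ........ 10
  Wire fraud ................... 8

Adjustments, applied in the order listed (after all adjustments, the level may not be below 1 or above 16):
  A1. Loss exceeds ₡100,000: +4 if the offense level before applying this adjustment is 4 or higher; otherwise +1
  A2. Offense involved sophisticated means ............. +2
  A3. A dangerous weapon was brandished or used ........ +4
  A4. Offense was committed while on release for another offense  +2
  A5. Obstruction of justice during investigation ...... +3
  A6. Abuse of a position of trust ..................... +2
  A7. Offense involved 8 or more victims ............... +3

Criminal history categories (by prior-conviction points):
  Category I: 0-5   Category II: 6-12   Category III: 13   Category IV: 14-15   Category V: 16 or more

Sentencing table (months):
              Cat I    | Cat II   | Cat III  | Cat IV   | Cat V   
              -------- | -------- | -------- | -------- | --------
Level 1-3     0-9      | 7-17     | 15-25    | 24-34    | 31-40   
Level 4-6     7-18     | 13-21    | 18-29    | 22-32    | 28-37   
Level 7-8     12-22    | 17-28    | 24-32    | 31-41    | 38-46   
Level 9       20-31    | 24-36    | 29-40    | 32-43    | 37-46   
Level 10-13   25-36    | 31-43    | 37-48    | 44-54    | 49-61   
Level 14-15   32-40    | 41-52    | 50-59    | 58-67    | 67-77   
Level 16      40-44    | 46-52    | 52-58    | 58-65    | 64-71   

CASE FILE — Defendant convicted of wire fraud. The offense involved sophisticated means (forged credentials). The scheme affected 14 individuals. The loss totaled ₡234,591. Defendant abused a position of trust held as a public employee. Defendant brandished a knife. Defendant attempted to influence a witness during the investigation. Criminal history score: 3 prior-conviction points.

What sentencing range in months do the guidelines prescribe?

40-44 months

Base offense level for wire fraud: 8.
A1 applies (level before this adjustment is 8 ≥ 4, so +4): 8 + 4 = 12.
A2 applies: 12 + 2 = 14.
A3 applies: 14 + 4 = 18.
A4 does not apply.
A5 applies: 18 + 3 = 21.
A6 applies: 21 + 2 = 23.
A7 applies: 23 + 3 = 26.
Level 26 exceeds the maximum of 16; capped at 16.
Final offense level: 16.
Criminal history: 3 prior points → Category I (0-5).
Level 16 falls in the 16 band.
Grid: Level 16 × Category I = 40-44 months.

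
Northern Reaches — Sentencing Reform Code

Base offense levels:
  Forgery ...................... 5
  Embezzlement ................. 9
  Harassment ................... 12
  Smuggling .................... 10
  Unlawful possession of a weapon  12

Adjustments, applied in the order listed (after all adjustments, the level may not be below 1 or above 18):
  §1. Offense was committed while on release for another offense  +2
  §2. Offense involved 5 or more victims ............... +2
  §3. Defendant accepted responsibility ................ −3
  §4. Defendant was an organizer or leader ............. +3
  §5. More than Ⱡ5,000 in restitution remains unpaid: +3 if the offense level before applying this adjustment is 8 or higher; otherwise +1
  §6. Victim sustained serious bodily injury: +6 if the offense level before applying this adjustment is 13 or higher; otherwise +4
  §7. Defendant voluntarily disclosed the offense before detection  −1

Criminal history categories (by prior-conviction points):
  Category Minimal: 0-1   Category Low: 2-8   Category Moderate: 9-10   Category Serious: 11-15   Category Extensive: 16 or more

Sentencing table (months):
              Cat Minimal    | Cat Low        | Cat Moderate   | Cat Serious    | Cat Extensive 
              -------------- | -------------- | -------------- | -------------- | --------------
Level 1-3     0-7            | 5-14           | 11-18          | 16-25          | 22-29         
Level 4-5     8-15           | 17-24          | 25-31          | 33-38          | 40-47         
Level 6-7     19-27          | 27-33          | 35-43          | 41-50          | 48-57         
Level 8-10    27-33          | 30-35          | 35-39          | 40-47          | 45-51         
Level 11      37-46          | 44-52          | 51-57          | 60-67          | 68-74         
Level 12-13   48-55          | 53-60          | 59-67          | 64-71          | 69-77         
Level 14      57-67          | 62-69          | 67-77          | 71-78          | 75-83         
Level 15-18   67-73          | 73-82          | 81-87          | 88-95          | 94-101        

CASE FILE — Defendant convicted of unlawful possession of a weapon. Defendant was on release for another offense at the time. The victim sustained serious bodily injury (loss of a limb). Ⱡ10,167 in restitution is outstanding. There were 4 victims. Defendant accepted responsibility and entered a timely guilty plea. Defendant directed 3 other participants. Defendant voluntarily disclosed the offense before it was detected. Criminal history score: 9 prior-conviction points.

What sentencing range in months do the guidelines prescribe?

81-87 months

Base offense level for unlawful possession of a weapon: 12.
§1 applies: 12 + 2 = 14.
§3 applies: 14 − 3 = 11.
§4 applies: 11 + 3 = 14.
§5 applies (level before this adjustment is 14 ≥ 8, so +3): 14 + 3 = 17.
§6 applies (level before this adjustment is 17 ≥ 13, so +6): 17 + 6 = 23.
§7 applies: 23 − 1 = 22.
Level 22 exceeds the maximum of 18; capped at 18.
Final offense level: 18.
Criminal history: 9 prior points → Category Moderate (9-10).
Level 18 falls in the 15-18 band.
Grid: Level 15-18 × Category Moderate = 81-87 months.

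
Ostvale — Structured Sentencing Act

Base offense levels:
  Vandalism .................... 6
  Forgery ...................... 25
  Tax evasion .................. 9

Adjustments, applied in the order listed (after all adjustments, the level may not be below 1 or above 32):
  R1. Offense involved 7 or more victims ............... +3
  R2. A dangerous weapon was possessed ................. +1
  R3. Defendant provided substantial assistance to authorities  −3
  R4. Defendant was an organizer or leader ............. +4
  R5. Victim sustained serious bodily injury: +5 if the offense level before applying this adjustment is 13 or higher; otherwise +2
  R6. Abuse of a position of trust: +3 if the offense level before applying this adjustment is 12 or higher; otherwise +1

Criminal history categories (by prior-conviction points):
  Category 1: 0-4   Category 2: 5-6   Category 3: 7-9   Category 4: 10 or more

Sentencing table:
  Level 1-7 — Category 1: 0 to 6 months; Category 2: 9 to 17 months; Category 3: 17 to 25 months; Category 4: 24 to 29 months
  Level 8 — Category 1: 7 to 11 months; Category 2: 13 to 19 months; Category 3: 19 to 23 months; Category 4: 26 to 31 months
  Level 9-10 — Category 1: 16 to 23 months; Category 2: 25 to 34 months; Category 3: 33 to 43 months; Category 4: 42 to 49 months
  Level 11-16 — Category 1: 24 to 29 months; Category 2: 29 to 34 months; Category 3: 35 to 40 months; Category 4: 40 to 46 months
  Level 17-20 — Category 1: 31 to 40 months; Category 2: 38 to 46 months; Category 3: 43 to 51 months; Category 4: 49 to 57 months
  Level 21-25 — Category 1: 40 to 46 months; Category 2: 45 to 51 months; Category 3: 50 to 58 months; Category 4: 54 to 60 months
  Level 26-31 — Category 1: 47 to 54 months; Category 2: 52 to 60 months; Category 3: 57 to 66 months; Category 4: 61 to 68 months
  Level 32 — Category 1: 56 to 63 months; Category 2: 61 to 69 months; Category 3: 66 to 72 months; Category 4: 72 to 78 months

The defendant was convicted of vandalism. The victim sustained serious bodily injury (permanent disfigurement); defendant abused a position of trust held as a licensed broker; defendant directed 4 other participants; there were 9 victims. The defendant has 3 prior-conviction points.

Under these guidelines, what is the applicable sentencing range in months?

40-46 months

Base offense level for vandalism: 6.
R1 applies: 6 + 3 = 9.
R3 does not apply.
R4 applies: 9 + 4 = 13.
R5 applies (level before this adjustment is 13 ≥ 13, so +5): 13 + 5 = 18.
R6 applies (level before this adjustment is 18 ≥ 12, so +3): 18 + 3 = 21.
Final offense level: 21.
Criminal history: 3 prior points → Category 1 (0-4).
Level 21 falls in the 21-25 band.
Grid: Level 21-25 × Category 1 = 40-46 months.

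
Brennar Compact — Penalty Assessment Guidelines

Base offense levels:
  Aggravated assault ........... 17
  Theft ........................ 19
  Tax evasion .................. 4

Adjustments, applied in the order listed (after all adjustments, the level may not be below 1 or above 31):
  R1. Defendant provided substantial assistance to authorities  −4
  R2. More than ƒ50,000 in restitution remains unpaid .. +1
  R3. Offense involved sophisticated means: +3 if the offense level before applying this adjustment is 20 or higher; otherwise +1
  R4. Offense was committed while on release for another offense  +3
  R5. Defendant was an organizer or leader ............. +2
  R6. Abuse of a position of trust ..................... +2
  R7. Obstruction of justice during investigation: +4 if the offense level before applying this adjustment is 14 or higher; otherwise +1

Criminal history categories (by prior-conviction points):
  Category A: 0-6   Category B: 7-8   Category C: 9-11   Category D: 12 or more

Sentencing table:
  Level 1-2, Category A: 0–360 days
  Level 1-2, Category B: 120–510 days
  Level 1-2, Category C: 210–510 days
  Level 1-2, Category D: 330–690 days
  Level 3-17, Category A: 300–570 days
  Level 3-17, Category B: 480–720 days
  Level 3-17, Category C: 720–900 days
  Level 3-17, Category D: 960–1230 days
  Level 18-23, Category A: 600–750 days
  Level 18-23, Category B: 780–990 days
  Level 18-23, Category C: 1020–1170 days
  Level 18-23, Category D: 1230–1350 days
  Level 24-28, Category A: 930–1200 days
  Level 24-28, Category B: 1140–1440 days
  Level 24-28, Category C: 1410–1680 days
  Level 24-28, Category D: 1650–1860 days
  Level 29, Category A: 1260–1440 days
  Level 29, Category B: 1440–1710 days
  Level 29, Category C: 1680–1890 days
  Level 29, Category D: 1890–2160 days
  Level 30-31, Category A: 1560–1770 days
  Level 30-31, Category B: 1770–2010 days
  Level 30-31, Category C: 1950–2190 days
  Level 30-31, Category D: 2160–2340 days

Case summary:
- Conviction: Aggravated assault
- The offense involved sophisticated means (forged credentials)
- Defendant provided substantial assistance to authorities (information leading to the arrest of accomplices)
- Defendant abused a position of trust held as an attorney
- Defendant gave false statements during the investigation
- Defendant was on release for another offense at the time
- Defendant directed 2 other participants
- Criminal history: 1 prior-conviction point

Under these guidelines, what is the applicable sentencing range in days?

Base offense level for aggravated assault: 17.
R1 applies: 17 − 4 = 13.
R2 does not apply.
R3 applies (level before this adjustment is 13 < 20, so +1): 13 + 1 = 14.
R4 applies: 14 + 3 = 17.
R5 applies: 17 + 2 = 19.
R6 applies: 19 + 2 = 21.
R7 applies (level before this adjustment is 21 ≥ 14, so +4): 21 + 4 = 25.
Final offense level: 25.
Criminal history: 1 prior point → Category A (0-6).
Level 25 falls in the 24-28 band.
Grid: Level 24-28 × Category A = 930-1200 days.

930-1200 days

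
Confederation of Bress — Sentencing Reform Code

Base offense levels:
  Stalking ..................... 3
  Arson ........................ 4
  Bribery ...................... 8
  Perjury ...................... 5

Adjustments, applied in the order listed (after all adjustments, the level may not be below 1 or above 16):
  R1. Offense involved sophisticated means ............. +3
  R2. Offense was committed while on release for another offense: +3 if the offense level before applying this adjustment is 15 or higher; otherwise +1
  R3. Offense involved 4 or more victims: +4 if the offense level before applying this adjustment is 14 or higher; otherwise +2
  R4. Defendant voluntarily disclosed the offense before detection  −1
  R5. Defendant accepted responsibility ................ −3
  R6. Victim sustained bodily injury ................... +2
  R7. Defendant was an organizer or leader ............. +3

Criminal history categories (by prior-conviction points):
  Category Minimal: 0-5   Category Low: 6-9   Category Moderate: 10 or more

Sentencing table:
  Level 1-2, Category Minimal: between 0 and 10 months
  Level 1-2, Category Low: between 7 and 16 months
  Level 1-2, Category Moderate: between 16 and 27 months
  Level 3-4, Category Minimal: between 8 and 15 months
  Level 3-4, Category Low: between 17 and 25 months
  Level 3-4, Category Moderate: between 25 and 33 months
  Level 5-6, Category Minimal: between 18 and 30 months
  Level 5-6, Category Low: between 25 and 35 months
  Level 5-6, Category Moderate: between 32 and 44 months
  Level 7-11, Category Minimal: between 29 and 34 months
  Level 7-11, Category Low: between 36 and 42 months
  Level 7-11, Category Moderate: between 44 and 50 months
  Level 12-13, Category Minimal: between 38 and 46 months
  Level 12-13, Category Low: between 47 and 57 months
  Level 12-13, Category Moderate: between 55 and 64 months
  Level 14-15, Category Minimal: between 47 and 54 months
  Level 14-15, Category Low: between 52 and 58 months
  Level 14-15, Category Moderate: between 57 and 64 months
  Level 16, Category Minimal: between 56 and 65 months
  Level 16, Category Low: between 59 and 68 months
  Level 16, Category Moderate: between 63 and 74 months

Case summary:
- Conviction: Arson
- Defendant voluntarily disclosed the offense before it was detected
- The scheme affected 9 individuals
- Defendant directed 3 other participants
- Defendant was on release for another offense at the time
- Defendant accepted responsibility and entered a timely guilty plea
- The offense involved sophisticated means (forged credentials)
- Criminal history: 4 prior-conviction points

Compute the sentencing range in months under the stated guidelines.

Base offense level for arson: 4.
R1 applies: 4 + 3 = 7.
R2 applies (level before this adjustment is 7 < 15, so +1): 7 + 1 = 8.
R3 applies (level before this adjustment is 8 < 14, so +2): 8 + 2 = 10.
R4 applies: 10 − 1 = 9.
R5 applies: 9 − 3 = 6.
R6 does not apply.
R7 applies: 6 + 3 = 9.
Final offense level: 9.
Criminal history: 4 prior points → Category Minimal (0-5).
Level 9 falls in the 7-11 band.
Grid: Level 7-11 × Category Minimal = 29-34 months.

29-34 months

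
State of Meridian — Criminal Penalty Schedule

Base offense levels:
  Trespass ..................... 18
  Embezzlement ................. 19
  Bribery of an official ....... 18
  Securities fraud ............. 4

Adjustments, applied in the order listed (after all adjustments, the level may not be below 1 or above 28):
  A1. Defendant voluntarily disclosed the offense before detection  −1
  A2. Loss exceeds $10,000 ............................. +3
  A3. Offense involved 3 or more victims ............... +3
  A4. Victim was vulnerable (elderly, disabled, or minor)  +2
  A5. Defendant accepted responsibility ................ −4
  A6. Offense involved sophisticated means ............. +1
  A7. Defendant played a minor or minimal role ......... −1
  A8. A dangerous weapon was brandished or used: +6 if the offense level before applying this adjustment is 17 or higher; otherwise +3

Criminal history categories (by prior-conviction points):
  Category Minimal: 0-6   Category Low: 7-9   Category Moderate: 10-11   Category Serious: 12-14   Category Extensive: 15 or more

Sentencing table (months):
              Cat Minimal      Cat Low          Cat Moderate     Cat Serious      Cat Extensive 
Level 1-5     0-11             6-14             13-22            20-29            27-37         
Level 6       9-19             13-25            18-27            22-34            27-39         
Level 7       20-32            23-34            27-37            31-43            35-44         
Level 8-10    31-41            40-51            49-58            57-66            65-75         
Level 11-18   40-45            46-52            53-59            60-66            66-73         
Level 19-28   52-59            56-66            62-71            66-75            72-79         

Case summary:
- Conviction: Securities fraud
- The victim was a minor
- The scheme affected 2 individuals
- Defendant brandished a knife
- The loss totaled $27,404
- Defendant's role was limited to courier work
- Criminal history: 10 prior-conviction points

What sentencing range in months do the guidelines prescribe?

53-59 months

Base offense level for securities fraud: 4.
A2 applies: 4 + 3 = 7.
A3 does not apply.
A4 applies: 7 + 2 = 9.
A5 does not apply.
A6 does not apply.
A7 applies: 9 − 1 = 8.
A8 applies (level before this adjustment is 8 < 17, so +3): 8 + 3 = 11.
Final offense level: 11.
Criminal history: 10 prior points → Category Moderate (10-11).
Level 11 falls in the 11-18 band.
Grid: Level 11-18 × Category Moderate = 53-59 months.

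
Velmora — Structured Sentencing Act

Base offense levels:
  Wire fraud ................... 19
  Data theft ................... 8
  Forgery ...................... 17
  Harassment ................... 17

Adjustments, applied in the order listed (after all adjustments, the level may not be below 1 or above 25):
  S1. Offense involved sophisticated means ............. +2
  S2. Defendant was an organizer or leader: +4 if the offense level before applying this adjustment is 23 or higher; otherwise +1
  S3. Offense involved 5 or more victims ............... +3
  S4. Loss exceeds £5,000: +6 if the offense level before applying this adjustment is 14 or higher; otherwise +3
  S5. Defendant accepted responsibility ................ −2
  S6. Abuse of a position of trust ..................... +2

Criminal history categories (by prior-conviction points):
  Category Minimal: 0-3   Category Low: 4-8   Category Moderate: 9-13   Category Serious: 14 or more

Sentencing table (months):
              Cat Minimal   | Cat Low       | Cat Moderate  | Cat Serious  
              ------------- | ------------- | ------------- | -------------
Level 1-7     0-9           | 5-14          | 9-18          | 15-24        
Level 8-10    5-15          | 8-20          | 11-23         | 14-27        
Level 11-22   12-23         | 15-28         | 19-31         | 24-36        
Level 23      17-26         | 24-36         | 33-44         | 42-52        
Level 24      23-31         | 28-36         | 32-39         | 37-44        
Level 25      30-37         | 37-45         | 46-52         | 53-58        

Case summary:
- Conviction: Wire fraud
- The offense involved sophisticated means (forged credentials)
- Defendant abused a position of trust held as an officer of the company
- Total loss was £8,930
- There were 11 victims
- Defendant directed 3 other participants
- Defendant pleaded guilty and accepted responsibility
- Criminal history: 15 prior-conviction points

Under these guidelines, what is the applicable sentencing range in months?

53-58 months

Base offense level for wire fraud: 19.
S1 applies: 19 + 2 = 21.
S2 applies (level before this adjustment is 21 < 23, so +1): 21 + 1 = 22.
S3 applies: 22 + 3 = 25.
S4 applies (level before this adjustment is 25 ≥ 14, so +6): 25 + 6 = 31.
S5 applies: 31 − 2 = 29.
S6 applies: 29 + 2 = 31.
Level 31 exceeds the maximum of 25; capped at 25.
Final offense level: 25.
Criminal history: 15 prior points → Category Serious (14+).
Level 25 falls in the 25 band.
Grid: Level 25 × Category Serious = 53-58 months.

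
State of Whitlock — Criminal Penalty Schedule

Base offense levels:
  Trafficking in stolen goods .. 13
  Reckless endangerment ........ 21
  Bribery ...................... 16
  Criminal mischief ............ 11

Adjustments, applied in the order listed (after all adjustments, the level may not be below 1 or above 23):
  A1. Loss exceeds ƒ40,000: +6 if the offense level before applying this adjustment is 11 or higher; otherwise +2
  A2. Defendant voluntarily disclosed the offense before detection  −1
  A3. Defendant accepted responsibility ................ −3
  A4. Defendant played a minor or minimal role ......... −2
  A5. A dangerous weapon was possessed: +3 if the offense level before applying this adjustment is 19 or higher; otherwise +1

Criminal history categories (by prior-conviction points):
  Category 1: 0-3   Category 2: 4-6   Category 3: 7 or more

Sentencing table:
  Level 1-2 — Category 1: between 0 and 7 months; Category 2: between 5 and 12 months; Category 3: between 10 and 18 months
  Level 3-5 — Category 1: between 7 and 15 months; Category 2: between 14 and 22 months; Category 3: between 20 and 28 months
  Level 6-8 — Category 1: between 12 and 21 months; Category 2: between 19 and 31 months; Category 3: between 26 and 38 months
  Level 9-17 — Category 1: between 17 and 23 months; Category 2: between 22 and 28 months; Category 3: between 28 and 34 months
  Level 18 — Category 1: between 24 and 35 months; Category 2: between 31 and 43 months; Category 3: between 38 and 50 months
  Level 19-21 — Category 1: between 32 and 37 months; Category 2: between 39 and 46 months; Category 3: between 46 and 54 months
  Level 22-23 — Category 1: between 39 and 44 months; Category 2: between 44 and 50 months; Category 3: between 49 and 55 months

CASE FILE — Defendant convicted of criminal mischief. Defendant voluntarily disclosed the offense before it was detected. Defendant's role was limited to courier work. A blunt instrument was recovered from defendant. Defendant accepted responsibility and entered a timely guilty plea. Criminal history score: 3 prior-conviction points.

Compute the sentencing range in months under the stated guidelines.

12-21 months

Base offense level for criminal mischief: 11.
A2 applies: 11 − 1 = 10.
A3 applies: 10 − 3 = 7.
A4 applies: 7 − 2 = 5.
A5 applies (level before this adjustment is 5 < 19, so +1): 5 + 1 = 6.
Final offense level: 6.
Criminal history: 3 prior points → Category 1 (0-3).
Level 6 falls in the 6-8 band.
Grid: Level 6-8 × Category 1 = 12-21 months.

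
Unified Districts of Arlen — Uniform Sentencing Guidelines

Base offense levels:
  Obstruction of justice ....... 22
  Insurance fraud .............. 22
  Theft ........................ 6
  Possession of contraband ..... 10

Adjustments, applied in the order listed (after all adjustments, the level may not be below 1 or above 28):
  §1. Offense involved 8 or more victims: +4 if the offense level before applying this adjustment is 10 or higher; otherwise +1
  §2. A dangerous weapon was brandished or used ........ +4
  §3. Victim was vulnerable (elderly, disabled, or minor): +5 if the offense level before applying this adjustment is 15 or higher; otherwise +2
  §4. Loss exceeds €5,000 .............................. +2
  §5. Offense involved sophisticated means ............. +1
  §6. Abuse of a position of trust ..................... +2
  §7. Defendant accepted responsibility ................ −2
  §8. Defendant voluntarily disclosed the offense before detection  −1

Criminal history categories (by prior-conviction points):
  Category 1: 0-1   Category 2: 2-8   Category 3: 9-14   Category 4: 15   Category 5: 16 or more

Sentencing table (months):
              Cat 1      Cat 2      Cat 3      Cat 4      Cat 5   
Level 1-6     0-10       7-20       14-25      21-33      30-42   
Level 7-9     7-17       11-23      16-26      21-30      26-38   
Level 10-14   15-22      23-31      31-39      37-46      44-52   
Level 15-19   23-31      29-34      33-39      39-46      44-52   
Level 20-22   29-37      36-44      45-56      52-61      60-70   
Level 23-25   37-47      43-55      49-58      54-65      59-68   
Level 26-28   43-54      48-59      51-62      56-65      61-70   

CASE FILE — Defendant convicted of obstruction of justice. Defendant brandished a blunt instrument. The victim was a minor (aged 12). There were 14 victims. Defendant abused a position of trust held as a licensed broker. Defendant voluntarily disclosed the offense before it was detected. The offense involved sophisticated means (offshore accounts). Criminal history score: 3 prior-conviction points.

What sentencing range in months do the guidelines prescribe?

48-59 months

Base offense level for obstruction of justice: 22.
§1 applies (level before this adjustment is 22 ≥ 10, so +4): 22 + 4 = 26.
§2 applies: 26 + 4 = 30.
§3 applies (level before this adjustment is 30 ≥ 15, so +5): 30 + 5 = 35.
§4 does not apply.
§5 applies: 35 + 1 = 36.
§6 applies: 36 + 2 = 38.
§7 does not apply.
§8 applies: 38 − 1 = 37.
Level 37 exceeds the maximum of 28; capped at 28.
Final offense level: 28.
Criminal history: 3 prior points → Category 2 (2-8).
Level 28 falls in the 26-28 band.
Grid: Level 26-28 × Category 2 = 48-59 months.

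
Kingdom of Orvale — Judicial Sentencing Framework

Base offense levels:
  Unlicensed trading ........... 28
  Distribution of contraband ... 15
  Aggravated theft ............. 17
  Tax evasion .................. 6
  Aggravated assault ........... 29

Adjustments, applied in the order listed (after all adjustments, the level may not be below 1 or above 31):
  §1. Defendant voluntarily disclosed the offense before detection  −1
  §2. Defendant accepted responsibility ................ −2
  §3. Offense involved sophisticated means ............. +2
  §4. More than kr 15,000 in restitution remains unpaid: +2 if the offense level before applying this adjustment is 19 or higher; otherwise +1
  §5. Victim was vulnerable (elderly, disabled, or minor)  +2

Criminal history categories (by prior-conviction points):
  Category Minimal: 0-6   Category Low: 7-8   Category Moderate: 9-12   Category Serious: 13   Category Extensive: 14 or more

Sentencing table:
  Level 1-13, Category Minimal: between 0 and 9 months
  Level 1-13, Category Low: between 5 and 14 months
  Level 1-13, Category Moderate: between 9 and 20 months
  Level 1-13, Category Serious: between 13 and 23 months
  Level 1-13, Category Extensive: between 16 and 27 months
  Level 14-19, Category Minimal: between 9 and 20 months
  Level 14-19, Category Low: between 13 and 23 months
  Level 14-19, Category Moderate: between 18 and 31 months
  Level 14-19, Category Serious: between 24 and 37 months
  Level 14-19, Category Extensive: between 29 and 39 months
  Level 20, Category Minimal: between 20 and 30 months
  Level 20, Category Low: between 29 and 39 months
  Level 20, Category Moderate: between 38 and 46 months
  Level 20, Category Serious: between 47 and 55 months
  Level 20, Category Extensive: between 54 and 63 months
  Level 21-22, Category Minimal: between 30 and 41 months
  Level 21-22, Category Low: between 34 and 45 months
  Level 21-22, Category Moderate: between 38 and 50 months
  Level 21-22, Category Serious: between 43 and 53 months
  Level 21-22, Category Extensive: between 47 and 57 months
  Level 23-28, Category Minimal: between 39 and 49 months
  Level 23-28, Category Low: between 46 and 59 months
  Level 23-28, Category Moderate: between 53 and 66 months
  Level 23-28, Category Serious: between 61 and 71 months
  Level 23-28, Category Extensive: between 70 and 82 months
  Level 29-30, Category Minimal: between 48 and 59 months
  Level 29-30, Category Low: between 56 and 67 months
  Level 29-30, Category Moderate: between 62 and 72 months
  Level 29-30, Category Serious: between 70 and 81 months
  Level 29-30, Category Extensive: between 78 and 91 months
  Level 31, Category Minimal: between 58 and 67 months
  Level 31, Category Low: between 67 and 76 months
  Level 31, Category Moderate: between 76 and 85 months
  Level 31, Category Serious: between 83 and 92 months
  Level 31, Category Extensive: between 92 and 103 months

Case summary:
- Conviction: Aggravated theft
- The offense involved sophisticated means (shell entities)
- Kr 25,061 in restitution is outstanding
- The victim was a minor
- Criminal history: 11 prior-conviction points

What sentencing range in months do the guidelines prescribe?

53-66 months

Base offense level for aggravated theft: 17.
§1 does not apply.
§2 does not apply.
§3 applies: 17 + 2 = 19.
§4 applies (level before this adjustment is 19 ≥ 19, so +2): 19 + 2 = 21.
§5 applies: 21 + 2 = 23.
Final offense level: 23.
Criminal history: 11 prior points → Category Moderate (9-12).
Level 23 falls in the 23-28 band.
Grid: Level 23-28 × Category Moderate = 53-66 months.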